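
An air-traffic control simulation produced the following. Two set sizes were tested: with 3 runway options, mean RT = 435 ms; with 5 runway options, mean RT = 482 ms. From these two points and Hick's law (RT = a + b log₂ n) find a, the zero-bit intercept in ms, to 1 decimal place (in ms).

Slope: b = (482 − 435) / (log₂ 5 − log₂ 3) = 47/0.7370 = 63.775 ms/bit.
Intercept: a = 435 − 63.775·log₂(3) = 333.919 ms.

333.9 ms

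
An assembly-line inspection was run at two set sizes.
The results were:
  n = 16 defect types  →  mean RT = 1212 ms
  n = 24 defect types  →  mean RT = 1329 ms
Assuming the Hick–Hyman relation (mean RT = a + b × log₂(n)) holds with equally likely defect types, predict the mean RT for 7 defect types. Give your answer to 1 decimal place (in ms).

Fit slope and intercept:
  b = (1329 − 1212) / (log₂ 24 − log₂ 16) = 117 / (4.5850 − 4) = 200.013 ms/bit
  a = 1212 − 200.013 × 4 = 411.949 ms
Then RT(7) = 411.949 + 200.013 × log₂ 7 = 411.949 + 200.013 × 2.8074 ≈ 973.456 ms.

973.5 ms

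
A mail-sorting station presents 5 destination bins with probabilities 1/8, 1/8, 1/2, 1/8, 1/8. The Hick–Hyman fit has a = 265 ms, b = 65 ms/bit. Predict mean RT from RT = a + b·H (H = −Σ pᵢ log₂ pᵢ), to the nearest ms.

Each term −pᵢ log₂ pᵢ: 0.125·3 + 0.125·3 + 0.5·1 + 0.125·3 + 0.125·3; summed, H = 2.000 bits.
Mean RT = a + bH = 265 + 65·2.000 = 395.00 ms.

395 ms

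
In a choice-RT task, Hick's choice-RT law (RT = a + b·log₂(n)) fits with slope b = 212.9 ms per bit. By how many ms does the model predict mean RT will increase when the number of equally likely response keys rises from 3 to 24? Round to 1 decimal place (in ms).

638.7 ms

The intercept a cancels: ΔRT = b·(log₂ n₂ − log₂ n₁) = b·log₂(n₂/n₁).
log₂(24) − log₂(3) = log₂(24/3) = log₂(8) = 3.
ΔRT = 212.9 × 3.0000 = 638.700 ms.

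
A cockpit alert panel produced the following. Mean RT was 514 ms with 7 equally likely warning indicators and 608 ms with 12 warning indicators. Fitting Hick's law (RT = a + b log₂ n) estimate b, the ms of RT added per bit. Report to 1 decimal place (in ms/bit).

120.9 ms/bit

b = (RT₂ − RT₁)/(log₂ n₂ − log₂ n₁) = (608 − 514)/(3.5850 − 2.8074) = 120.884 ms/bit.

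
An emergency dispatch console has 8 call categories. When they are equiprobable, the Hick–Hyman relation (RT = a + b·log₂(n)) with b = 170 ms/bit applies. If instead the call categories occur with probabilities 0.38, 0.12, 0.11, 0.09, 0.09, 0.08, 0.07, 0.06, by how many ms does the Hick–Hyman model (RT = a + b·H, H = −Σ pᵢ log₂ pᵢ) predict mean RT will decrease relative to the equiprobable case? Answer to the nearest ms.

55 ms

The RT saving is b·ΔH. Equiprobable H₀ = log₂(8) = 3.0000 bits; with the given probabilities H = 2.6767 bits.
b·(H₀ − H) = 170 × (3.0000 − 2.6767) = 54.96 ms.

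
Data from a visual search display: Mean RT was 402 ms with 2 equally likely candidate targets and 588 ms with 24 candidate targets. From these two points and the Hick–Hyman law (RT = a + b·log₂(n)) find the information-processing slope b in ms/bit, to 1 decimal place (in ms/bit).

The slope on a log₂ axis is (588 − 402) / (4.5850 − 1) = 51.883 ms/bit.

51.9 ms/bit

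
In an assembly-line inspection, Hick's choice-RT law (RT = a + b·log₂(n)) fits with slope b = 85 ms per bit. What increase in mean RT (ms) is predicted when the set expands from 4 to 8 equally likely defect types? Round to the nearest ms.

85 ms

Only the slope matters, since a is common to both: ΔRT = b·log₂(n₂/n₁).
log₂(8) − log₂(4) = log₂(8/4) = log₂(2) = 1.
ΔRT = 85 × 1.0000 = 85.000 ms.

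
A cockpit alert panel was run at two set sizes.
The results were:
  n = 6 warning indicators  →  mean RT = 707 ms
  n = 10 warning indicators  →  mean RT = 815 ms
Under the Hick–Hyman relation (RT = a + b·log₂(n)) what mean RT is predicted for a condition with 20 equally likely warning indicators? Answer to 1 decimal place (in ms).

Solve the two-equation system in a and b:
  b = (815 − 707) / (log₂ 10 − log₂ 6) = 108 / (3.3219 − 2.5850) = 146.547 ms/bit
  a = 707 − 146.547 × 2.5850 = 328.182 ms
Then RT(20) = 328.182 + 146.547 × log₂ 20 = 328.182 + 146.547 × 4.3219 ≈ 961.547 ms.

961.5 ms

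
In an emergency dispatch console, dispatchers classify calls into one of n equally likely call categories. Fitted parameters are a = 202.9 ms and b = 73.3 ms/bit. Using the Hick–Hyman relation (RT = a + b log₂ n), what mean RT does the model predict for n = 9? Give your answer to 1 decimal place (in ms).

435.3 ms

log₂(9) = 3.1699 bits, so RT = 202.9 + 73.3 × 3.1699 ≈ 435.256 ms.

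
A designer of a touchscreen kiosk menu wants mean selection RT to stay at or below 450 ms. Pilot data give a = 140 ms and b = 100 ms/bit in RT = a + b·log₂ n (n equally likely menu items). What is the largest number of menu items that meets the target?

8

Information budget: (450 − 140)/100 = 3.1000 bits, so n ≤ 2^3.1000 = 8.574 → at most 8.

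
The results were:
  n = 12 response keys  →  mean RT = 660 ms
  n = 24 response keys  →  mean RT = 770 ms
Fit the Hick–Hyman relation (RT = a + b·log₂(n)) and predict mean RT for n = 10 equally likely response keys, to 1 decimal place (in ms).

With log₂ n on the abscissa the relation is linear; from the two conditions:
  b = (770 − 660) / (log₂ 24 − log₂ 12) = 110 / (4.5850 − 3.5850) = 110.000 ms/bit
  a = 660 − 110.000 × 3.5850 = 265.654 ms
Then RT(10) = 265.654 + 110.000 × log₂ 10 = 265.654 + 110.000 × 3.3219 ≈ 631.066 ms.

631.1 ms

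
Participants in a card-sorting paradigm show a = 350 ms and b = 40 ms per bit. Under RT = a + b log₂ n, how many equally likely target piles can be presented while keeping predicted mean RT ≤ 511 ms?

16

Information budget: (511 − 350)/40 = 4.0250 bits, so n ≤ 2^4.0250 = 16.280 → at most 16.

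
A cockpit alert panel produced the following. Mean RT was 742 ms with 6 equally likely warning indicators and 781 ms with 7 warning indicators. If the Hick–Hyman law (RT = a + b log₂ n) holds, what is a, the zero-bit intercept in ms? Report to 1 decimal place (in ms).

Slope: b = (781 − 742) / (log₂ 7 − log₂ 6) = 39/0.2224 = 175.366 ms/bit.
Intercept: a = 742 − 175.366·log₂(6) = 288.686 ms.

288.7 ms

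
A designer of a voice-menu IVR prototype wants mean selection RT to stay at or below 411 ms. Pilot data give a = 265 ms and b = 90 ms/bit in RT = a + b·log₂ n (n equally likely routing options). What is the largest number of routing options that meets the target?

90·log₂ n ≤ 411 − 265 = 146, giving log₂ n ≤ 1.6222 and n ≤ 3.078. The largest whole number is 3.

3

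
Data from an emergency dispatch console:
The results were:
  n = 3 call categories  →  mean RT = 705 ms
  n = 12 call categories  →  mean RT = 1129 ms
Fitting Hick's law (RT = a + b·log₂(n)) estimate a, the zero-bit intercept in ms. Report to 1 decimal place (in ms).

Slope: b = (1129 − 705) / (log₂ 12 − log₂ 3) = 424/2.0000 = 212.000 ms/bit.
a = RT₁ − b·log₂ n₁ = 705 − 212.000 × 1.5850 = 368.988 ms.

369.0 ms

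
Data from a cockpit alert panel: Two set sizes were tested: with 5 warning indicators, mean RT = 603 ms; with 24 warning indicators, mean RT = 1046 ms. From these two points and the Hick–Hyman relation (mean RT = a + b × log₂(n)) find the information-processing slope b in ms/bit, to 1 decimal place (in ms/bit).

The slope on a log₂ axis is (1046 − 603) / (4.5850 − 2.3219) = 195.755 ms/bit.

195.8 ms/bit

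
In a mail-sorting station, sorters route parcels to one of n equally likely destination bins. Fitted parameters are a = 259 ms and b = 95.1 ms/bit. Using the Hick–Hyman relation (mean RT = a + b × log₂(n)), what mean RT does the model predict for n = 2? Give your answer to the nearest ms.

354 ms

log₂(2) = 1 bits, so RT = 259 + 95.1 × 1 ≈ 354.100 ms.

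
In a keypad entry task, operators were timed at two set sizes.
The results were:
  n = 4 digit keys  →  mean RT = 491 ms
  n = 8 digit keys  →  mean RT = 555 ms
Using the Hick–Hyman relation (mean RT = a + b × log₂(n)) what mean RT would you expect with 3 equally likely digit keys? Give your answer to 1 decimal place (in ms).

RT is linear in log₂ n, so two points fix the line:
  b = (555 − 491) / (log₂ 8 − log₂ 4) = 64 / (3 − 2) = 64.000 ms/bit
  a = 491 − 64.000 × 2 = 363.000 ms
Then RT(3) = 363.000 + 64.000 × log₂ 3 = 363.000 + 64.000 × 1.5850 ≈ 464.438 ms.

464.4 ms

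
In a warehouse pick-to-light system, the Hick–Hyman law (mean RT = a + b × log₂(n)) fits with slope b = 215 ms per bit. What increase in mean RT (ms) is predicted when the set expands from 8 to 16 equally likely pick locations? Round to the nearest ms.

The intercept a cancels: ΔRT = b·(log₂ n₂ − log₂ n₁) = b·log₂(n₂/n₁).
log₂(16) − log₂(8) = log₂(16/8) = log₂(2) = 1.
ΔRT = 215 × 1.0000 = 215.000 ms.

215 ms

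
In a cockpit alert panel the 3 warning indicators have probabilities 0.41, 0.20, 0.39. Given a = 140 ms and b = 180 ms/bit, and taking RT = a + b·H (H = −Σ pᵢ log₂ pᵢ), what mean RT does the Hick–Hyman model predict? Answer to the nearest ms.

414 ms

H = 0.41·log₂(1/0.41) + 0.20·log₂(1/0.20) + 0.39·log₂(1/0.39) = 1.5216 bits.
RT = 140 + 180 × 1.5216 = 413.88 ms.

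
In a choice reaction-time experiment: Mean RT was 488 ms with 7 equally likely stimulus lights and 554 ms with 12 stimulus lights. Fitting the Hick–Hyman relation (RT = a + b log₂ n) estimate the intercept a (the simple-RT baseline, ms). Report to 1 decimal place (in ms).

Slope: b = (554 − 488) / (log₂ 12 − log₂ 7) = 66/0.7776 = 84.876 ms/bit.
Intercept: a = 488 − 84.876·log₂(7) = 249.724 ms.

249.7 ms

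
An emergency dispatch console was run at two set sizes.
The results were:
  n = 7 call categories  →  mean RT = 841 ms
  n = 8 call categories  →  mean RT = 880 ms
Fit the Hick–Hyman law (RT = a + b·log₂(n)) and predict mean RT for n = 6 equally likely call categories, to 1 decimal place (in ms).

Solve the two-equation system in a and b:
  b = (880 − 841) / (log₂ 8 − log₂ 7) = 39 / (3 − 2.8074) = 202.445 ms/bit
  a = 841 − 202.445 × 2.8074 = 272.666 ms
Then RT(6) = 272.666 + 202.445 × log₂ 6 = 272.666 + 202.445 × 2.5850 ≈ 795.978 ms.

796.0 ms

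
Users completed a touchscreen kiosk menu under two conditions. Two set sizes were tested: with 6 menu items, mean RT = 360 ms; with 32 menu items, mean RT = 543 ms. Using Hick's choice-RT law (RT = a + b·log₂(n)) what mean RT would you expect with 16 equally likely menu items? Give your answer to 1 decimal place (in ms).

467.2 ms

Fit slope and intercept:
  b = (543 − 360) / (log₂ 32 − log₂ 6) = 183 / (5 − 2.5850) = 75.775 ms/bit
  a = 360 − 75.775 × 2.5850 = 164.124 ms
Then RT(16) = 164.124 + 75.775 × log₂ 16 = 164.124 + 75.775 × 4 ≈ 467.225 ms.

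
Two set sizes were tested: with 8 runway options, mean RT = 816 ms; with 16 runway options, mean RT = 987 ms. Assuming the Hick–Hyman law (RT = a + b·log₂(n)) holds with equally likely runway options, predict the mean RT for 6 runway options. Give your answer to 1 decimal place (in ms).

745.0 ms

Solve the two-equation system in a and b:
  b = (987 − 816) / (log₂ 16 − log₂ 8) = 171 / (4 − 3) = 171.000 ms/bit
  a = 816 − 171.000 × 3 = 303.000 ms
Then RT(6) = 303.000 + 171.000 × log₂ 6 = 303.000 + 171.000 × 2.5850 ≈ 745.029 ms.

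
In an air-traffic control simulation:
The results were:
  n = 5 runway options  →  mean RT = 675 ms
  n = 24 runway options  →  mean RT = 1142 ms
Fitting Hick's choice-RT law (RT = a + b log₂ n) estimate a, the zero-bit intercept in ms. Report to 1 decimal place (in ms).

Slope: b = (1142 − 675) / (log₂ 24 − log₂ 5) = 467/2.2630 = 206.360 ms/bit.
Intercept: a = 675 − 206.360·log₂(5) = 195.847 ms.

195.8 ms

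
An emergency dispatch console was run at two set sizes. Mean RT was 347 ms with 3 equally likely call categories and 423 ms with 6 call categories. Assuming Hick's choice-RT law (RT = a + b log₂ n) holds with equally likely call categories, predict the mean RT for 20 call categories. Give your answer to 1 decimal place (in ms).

555.0 ms

Fit slope and intercept:
  b = (423 − 347) / (log₂ 6 − log₂ 3) = 76 / (2.5850 − 1.5850) = 76.000 ms/bit
  a = 347 − 76.000 × 1.5850 = 226.543 ms
Then RT(20) = 226.543 + 76.000 × log₂ 20 = 226.543 + 76.000 × 4.3219 ≈ 555.009 ms.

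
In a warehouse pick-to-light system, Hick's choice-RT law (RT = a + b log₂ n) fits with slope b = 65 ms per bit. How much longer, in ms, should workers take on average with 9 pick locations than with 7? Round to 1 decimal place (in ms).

23.6 ms

ΔRT = (a + b log₂ n₂) − (a + b log₂ n₁) = b·(log₂ n₂ − log₂ n₁).
log₂(9) − log₂(7) = 3.1699 − 2.8074 = 0.3626.
ΔRT = 65 × 0.3626 = 23.567 ms.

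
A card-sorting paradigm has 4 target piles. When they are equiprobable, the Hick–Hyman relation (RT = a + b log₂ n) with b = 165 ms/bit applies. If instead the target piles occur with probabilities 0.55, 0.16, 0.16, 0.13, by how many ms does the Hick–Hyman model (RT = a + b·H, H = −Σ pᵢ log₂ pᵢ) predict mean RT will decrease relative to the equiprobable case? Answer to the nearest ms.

49 ms

The RT saving is b·ΔH. Equiprobable H₀ = log₂(4) = 2.0000 bits; with the given probabilities H = 1.7031 bits.
b·(H₀ − H) = 165 × (2.0000 − 1.7031) = 49.00 ms.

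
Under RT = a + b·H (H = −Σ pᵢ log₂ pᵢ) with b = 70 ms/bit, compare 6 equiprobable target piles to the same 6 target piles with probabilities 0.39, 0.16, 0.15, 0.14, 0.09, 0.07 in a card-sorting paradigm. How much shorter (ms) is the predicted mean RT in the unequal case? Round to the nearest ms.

17 ms

The RT saving is b·ΔH. Equiprobable H₀ = log₂(6) = 2.5850 bits; with the given probabilities H = 2.3417 bits.
b·(H₀ − H) = 70 × (2.5850 − 2.3417) = 17.03 ms.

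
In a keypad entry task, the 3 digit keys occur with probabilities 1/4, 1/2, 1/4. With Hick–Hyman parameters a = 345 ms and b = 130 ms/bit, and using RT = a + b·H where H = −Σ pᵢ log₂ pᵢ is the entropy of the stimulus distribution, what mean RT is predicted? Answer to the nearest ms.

H = −Σ pᵢ log₂ pᵢ = 0.25·2 + 0.5·1 + 0.25·2 = 1.500 bits.
RT = 345 + 130 × 1.500 = 540.00 ms.

540 ms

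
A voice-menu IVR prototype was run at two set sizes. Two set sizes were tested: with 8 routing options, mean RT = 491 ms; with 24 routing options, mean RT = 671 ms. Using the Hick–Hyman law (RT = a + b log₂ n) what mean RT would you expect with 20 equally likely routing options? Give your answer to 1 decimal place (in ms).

RT is linear in log₂ n, so two points fix the line:
  b = (671 − 491) / (log₂ 24 − log₂ 8) = 180 / (4.5850 − 3) = 113.567 ms/bit
  a = 491 − 113.567 × 3 = 150.298 ms
Then RT(20) = 150.298 + 113.567 × log₂ 20 = 150.298 + 113.567 × 4.3219 ≈ 641.128 ms.

641.1 ms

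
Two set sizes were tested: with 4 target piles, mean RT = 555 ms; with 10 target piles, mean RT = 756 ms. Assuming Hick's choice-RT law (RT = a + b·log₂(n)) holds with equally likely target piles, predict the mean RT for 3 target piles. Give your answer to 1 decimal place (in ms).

491.9 ms

RT is linear in log₂ n, so two points fix the line:
  b = (756 − 555) / (log₂ 10 − log₂ 4) = 201 / (3.3219 − 2) = 152.051 ms/bit
  a = 555 − 152.051 × 2 = 250.899 ms
Then RT(3) = 250.899 + 152.051 × log₂ 3 = 250.899 + 152.051 × 1.5850 ≈ 491.893 ms.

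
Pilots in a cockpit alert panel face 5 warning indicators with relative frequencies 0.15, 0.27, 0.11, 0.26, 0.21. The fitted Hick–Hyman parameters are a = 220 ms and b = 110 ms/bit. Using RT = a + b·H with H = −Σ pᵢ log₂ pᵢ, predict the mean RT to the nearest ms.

467 ms

Entropy contributions −pᵢ log₂ pᵢ: 0.4105, 0.5100, 0.3503, 0.5053, 0.4728; sum H = 2.2490 bits.
RT = a + bH = 220 + 110·2.2490 = 467.39 ms.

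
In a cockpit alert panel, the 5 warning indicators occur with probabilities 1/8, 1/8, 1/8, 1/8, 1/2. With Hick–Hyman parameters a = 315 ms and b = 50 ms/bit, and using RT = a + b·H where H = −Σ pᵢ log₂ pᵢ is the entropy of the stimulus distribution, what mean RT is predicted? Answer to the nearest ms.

Each term −pᵢ log₂ pᵢ: 0.125·3 + 0.125·3 + 0.125·3 + 0.125·3 + 0.5·1; summed, H = 2.000 bits.
Mean RT = a + bH = 315 + 50·2.000 = 415.00 ms.

415 ms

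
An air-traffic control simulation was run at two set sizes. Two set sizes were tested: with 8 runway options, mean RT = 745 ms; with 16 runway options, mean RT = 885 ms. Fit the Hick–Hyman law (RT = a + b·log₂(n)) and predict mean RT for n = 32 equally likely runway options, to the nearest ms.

1025 ms

Solve the two-equation system in a and b:
  b = (885 − 745) / (log₂ 16 − log₂ 8) = 140 / (4 − 3) = 140 ms/bit
  a = 745 − 140 × 3 = 325 ms
Then RT(32) = 325 + 140 × log₂ 32 = 325 + 140 × 5 ≈ 1025.000 ms.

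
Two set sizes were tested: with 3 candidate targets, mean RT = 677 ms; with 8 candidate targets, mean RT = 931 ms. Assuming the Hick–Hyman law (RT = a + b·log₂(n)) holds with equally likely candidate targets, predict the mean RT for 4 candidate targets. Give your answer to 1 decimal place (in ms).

751.5 ms

RT is linear in log₂ n, so two points fix the line:
  b = (931 − 677) / (log₂ 8 − log₂ 3) = 254 / (3 − 1.5850) = 179.501 ms/bit
  a = 677 − 179.501 × 1.5850 = 392.498 ms
Then RT(4) = 392.498 + 179.501 × log₂ 4 = 392.498 + 179.501 × 2 ≈ 751.499 ms.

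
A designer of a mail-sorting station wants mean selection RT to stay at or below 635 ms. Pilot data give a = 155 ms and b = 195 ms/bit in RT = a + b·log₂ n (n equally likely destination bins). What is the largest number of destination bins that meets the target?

5

Set 155 + 195·log₂ n ≤ 635 → log₂ n ≤ (635 − 155)/195 = 2.4615.
So n ≤ 2^2.4615 = 5.508; the largest integer n is 5.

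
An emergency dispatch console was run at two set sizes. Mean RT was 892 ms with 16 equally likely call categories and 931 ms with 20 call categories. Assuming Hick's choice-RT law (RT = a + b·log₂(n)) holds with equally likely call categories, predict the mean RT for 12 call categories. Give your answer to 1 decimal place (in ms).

841.7 ms

With log₂ n on the abscissa the relation is linear; from the two conditions:
  b = (931 − 892) / (log₂ 20 − log₂ 16) = 39 / (4.3219 − 4) = 121.145 ms/bit
  a = 892 − 121.145 × 4 = 407.420 ms
Then RT(12) = 407.420 + 121.145 × log₂ 12 = 407.420 + 121.145 × 3.5850 ≈ 841.720 ms.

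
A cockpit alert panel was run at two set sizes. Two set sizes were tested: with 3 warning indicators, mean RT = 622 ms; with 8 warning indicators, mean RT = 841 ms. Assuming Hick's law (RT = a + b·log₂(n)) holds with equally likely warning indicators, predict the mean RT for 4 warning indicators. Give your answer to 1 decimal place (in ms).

686.2 ms

Solve the two-equation system in a and b:
  b = (841 − 622) / (log₂ 8 − log₂ 3) = 219 / (3 − 1.5850) = 154.766 ms/bit
  a = 622 − 154.766 × 1.5850 = 376.701 ms
Then RT(4) = 376.701 + 154.766 × log₂ 4 = 376.701 + 154.766 × 2 ≈ 686.234 ms.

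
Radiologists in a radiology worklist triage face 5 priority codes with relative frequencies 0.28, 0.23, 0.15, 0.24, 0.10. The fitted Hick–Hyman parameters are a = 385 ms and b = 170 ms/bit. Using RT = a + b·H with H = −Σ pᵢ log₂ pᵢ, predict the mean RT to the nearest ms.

766 ms

Entropy contributions −pᵢ log₂ pᵢ: 0.5142, 0.4877, 0.4105, 0.4941, 0.3322; sum H = 2.2388 bits.
RT = a + bH = 385 + 170·2.2388 = 765.59 ms.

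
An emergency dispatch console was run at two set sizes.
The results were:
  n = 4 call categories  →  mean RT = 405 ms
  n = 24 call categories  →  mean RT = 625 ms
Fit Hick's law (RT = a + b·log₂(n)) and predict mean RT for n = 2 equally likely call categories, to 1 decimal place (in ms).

319.9 ms

Solve the two-equation system in a and b:
  b = (625 − 405) / (log₂ 24 − log₂ 4) = 220 / (4.5850 − 2) = 85.108 ms/bit
  a = 405 − 85.108 × 2 = 234.785 ms
Then RT(2) = 234.785 + 85.108 × log₂ 2 = 234.785 + 85.108 × 1 ≈ 319.892 ms.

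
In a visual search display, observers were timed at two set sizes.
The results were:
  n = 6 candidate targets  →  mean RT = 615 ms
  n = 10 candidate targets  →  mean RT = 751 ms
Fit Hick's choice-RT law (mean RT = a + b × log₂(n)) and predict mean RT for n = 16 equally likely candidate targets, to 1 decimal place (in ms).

876.1 ms

With log₂ n on the abscissa the relation is linear; from the two conditions:
  b = (751 − 615) / (log₂ 10 − log₂ 6) = 136 / (3.3219 − 2.5850) = 184.541 ms/bit
  a = 615 − 184.541 × 2.5850 = 137.970 ms
Then RT(16) = 137.970 + 184.541 × log₂ 16 = 137.970 + 184.541 × 4 ≈ 876.132 ms.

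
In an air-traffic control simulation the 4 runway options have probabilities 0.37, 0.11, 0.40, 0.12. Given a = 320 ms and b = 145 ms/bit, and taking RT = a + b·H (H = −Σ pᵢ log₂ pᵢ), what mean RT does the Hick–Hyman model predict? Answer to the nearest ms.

H = 0.37·log₂(1/0.37) + 0.11·log₂(1/0.11) + 0.40·log₂(1/0.40) + 0.12·log₂(1/0.12) = 1.7769 bits.
RT = 320 + 145 × 1.7769 = 577.64 ms.

578 ms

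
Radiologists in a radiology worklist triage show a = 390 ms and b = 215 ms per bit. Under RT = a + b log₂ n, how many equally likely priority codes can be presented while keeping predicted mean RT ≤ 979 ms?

Set 390 + 215·log₂ n ≤ 979 → log₂ n ≤ (979 − 390)/215 = 2.7395.
So n ≤ 2^2.7395 = 6.679; the largest integer n is 6.

6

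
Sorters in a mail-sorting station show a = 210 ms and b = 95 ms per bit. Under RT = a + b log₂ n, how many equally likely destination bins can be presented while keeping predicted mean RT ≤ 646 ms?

24

Set 210 + 95·log₂ n ≤ 646 → log₂ n ≤ (646 − 210)/95 = 4.5895.
So n ≤ 2^4.5895 = 24.075; the largest integer n is 24.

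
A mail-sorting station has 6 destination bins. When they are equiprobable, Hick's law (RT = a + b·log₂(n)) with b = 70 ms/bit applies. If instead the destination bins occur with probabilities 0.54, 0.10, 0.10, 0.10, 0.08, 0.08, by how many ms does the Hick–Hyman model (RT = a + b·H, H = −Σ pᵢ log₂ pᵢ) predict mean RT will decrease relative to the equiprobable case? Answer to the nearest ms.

37 ms

Equiprobable entropy H₀ = log₂ 6 = 2.5850 bits.
Skewed entropy H = −Σ pᵢ log₂ pᵢ = 2.0596 bits.
ΔRT = b·(H₀ − H) = 70 × 0.5253 = 36.77 ms.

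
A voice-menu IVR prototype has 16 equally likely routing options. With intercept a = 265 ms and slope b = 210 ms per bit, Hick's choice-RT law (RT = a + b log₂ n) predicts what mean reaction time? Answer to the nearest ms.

log₂(16) = 4 bits, so RT = 265 + 210 × 4 ≈ 1105.000 ms.

1105 ms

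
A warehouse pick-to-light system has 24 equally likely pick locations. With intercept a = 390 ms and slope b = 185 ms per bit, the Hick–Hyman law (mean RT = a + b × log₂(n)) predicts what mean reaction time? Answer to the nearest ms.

log₂(24) = 4.5850 bits, so RT = 390 + 185 × 4.5850 ≈ 1238.218 ms.

1238 ms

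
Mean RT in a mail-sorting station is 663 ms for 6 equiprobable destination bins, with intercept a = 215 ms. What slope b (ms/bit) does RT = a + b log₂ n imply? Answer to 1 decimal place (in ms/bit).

6 alternatives carry log₂ 6 = 2.5850 bits; the choice cost is 663 − 215 = 448 ms, so b = 448/2.5850 = 173.310 ms/bit.

173.3 ms/bit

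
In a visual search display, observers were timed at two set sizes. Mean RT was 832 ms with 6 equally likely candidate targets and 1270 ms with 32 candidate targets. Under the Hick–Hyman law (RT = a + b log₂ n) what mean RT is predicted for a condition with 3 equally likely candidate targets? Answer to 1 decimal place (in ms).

650.6 ms

Solve the two-equation system in a and b:
  b = (1270 − 832) / (log₂ 32 − log₂ 6) = 438 / (5 − 2.5850) = 181.364 ms/bit
  a = 832 − 181.364 × 2.5850 = 363.182 ms
Then RT(3) = 363.182 + 181.364 × log₂ 3 = 363.182 + 181.364 × 1.5850 ≈ 650.636 ms.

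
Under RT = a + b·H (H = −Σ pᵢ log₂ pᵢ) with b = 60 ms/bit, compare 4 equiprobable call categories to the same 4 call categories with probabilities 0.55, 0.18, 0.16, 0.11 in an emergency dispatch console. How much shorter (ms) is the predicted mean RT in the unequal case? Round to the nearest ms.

The RT saving is b·ΔH. Equiprobable H₀ = log₂(4) = 2.0000 bits; with the given probabilities H = 1.6930 bits.
b·(H₀ − H) = 60 × (2.0000 − 1.6930) = 18.42 ms.

18 ms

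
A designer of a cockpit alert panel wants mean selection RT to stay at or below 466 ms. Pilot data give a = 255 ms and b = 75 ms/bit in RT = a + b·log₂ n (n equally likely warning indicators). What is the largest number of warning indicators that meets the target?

7

75·log₂ n ≤ 466 − 255 = 211, giving log₂ n ≤ 2.8133 and n ≤ 7.029. The largest whole number is 7.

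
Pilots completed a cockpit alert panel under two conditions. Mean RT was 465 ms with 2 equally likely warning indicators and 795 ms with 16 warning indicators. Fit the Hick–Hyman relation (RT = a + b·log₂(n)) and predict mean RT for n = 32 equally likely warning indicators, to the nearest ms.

905 ms

With log₂ n on the abscissa the relation is linear; from the two conditions:
  b = (795 − 465) / (log₂ 16 − log₂ 2) = 330 / (4 − 1) = 110 ms/bit
  a = 465 − 110 × 1 = 355 ms
Then RT(32) = 355 + 110 × log₂ 32 = 355 + 110 × 5 ≈ 905.000 ms.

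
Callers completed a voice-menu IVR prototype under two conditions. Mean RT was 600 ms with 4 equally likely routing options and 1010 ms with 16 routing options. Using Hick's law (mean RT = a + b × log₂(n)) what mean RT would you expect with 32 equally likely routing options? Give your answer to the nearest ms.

1215 ms

With log₂ n on the abscissa the relation is linear; from the two conditions:
  b = (1010 − 600) / (log₂ 16 − log₂ 4) = 410 / (4 − 2) = 205 ms/bit
  a = 600 − 205 × 2 = 190 ms
Then RT(32) = 190 + 205 × log₂ 32 = 190 + 205 × 5 ≈ 1215.000 ms.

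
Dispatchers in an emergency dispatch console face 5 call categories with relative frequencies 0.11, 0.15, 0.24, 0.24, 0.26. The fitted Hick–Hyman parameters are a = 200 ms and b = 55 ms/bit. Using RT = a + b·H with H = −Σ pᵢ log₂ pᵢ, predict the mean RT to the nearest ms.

324 ms

Entropy contributions −pᵢ log₂ pᵢ: 0.3503, 0.4105, 0.4941, 0.4941, 0.5053; sum H = 2.2544 bits.
RT = a + bH = 200 + 55·2.2544 = 323.99 ms.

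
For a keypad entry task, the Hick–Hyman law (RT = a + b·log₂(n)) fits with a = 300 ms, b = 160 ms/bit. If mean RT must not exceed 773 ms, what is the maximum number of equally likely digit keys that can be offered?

160·log₂ n ≤ 773 − 300 = 473, giving log₂ n ≤ 2.9562 and n ≤ 7.761. The largest whole number is 7.

7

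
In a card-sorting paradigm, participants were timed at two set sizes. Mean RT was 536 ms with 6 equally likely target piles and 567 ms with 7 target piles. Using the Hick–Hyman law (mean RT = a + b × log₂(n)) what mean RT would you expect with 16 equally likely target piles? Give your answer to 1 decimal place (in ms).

Solve the two-equation system in a and b:
  b = (567 − 536) / (log₂ 7 − log₂ 6) = 31 / (2.8074 − 2.5850) = 139.393 ms/bit
  a = 536 − 139.393 × 2.5850 = 175.674 ms
Then RT(16) = 175.674 + 139.393 × log₂ 16 = 175.674 + 139.393 × 4 ≈ 733.247 ms.

733.2 ms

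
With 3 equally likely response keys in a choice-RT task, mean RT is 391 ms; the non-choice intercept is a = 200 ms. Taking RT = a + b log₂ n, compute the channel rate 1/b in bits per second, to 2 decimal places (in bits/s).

Choice component = 391 − 200 = 191 ms over log₂(3) = 1.5850 bits.
b = 191 / 1.5850 = 120.508 ms/bit, so 1/b = 8.298 bits/s.

8.30 bits/s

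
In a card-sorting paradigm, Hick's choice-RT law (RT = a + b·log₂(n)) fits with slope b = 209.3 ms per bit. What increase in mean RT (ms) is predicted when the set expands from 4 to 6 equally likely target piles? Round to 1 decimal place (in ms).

122.4 ms

ΔRT = (a + b log₂ n₂) − (a + b log₂ n₁) = b·(log₂ n₂ − log₂ n₁).
log₂(6) − log₂(4) = 2.5850 − 2 = 0.5850.
ΔRT = 209.3 × 0.5850 = 122.433 ms.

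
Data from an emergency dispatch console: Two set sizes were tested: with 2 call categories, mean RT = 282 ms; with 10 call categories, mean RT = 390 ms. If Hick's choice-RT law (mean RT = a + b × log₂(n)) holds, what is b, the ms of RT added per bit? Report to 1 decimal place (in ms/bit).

b = (RT₂ − RT₁)/(log₂ n₂ − log₂ n₁) = (390 − 282)/(3.3219 − 1) = 46.513 ms/bit.

46.5 ms/bit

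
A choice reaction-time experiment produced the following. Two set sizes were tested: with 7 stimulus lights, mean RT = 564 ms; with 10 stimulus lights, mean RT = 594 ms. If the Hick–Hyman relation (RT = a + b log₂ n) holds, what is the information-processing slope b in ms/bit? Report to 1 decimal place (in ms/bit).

58.3 ms/bit

b = (RT₂ − RT₁)/(log₂ n₂ − log₂ n₁) = (594 − 564)/(3.3219 − 2.8074) = 58.301 ms/bit.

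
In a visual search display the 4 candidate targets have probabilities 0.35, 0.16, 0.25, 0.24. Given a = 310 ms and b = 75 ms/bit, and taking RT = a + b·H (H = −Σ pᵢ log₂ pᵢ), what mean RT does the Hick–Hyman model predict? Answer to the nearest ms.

456 ms

H = 0.35·log₂(1/0.35) + 0.16·log₂(1/0.16) + 0.25·log₂(1/0.25) + 0.24·log₂(1/0.24) = 1.9473 bits.
RT = 310 + 75 × 1.9473 = 456.04 ms.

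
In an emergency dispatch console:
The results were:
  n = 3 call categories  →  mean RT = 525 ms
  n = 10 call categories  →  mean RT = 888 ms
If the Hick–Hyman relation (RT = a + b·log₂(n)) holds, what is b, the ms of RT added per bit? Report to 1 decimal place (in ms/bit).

The slope on a log₂ axis is (888 − 525) / (3.3219 − 1.5850) = 208.985 ms/bit.

209.0 ms/bit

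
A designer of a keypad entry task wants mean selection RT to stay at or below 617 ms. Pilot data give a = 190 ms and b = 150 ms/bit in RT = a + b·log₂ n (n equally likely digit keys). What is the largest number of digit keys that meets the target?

150·log₂ n ≤ 617 − 190 = 427, giving log₂ n ≤ 2.8467 and n ≤ 7.193. The largest whole number is 7.

7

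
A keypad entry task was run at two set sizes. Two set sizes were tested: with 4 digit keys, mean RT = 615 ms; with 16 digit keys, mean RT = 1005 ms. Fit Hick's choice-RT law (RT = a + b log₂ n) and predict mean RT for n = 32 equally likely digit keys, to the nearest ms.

Fit slope and intercept:
  b = (1005 − 615) / (log₂ 16 − log₂ 4) = 390 / (4 − 2) = 195 ms/bit
  a = 615 − 195 × 2 = 225 ms
Then RT(32) = 225 + 195 × log₂ 32 = 225 + 195 × 5 ≈ 1200.000 ms.

1200 ms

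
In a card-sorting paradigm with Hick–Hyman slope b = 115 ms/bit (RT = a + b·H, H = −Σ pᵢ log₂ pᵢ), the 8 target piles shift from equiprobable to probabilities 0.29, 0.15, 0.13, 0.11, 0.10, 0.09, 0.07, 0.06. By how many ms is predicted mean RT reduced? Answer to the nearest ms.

21 ms

Equiprobable entropy H₀ = log₂ 8 = 3.0000 bits.
Skewed entropy H = −Σ pᵢ log₂ pᵢ = 2.8183 bits.
ΔRT = b·(H₀ − H) = 115 × 0.1817 = 20.89 ms.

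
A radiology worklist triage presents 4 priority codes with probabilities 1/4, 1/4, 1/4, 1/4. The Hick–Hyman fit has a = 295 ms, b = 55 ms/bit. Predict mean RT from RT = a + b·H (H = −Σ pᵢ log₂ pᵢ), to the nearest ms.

H = −Σ pᵢ log₂ pᵢ = 0.25·2 + 0.25·2 + 0.25·2 + 0.25·2 = 2.000 bits.
RT = 295 + 55 × 2.000 = 405.00 ms.

405 ms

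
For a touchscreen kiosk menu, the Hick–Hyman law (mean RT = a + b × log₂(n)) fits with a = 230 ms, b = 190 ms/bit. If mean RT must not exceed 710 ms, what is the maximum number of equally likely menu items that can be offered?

190·log₂ n ≤ 710 − 230 = 480, giving log₂ n ≤ 2.5263 and n ≤ 5.761. The largest whole number is 5.

5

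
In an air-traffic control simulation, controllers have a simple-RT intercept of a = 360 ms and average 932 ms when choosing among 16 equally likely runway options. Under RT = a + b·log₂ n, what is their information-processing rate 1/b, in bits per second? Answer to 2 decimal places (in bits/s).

Choice component = 932 − 360 = 572 ms over log₂(16) = 4 bits.
b = 572 / 4 = 143.000 ms/bit, so 1/b = 6.993 bits/s.

6.99 bits/s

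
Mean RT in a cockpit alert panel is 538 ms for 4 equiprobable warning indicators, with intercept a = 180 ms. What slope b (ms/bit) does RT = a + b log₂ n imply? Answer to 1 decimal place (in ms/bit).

log₂(4) = 2 bits.
b = (RT − a)/log₂ n = (538 − 180) / 2 = 179.000 ms/bit.

179.0 ms/bit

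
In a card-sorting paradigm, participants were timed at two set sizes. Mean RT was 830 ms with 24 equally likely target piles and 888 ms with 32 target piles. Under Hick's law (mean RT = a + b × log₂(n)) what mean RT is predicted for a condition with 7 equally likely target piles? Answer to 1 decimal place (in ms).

Solve the two-equation system in a and b:
  b = (888 − 830) / (log₂ 32 − log₂ 24) = 58 / (5 − 4.5850) = 139.746 ms/bit
  a = 830 − 139.746 × 4.5850 = 189.268 ms
Then RT(7) = 189.268 + 139.746 × log₂ 7 = 189.268 + 139.746 × 2.8074 ≈ 581.586 ms.

581.6 ms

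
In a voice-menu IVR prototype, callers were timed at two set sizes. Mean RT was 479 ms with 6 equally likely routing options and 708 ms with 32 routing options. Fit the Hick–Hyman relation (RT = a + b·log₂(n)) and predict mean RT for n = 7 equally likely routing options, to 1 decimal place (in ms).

500.1 ms

With log₂ n on the abscissa the relation is linear; from the two conditions:
  b = (708 − 479) / (log₂ 32 − log₂ 6) = 229 / (5 − 2.5850) = 94.823 ms/bit
  a = 479 − 94.823 × 2.5850 = 233.887 ms
Then RT(7) = 233.887 + 94.823 × log₂ 7 = 233.887 + 94.823 × 2.8074 ≈ 500.088 ms.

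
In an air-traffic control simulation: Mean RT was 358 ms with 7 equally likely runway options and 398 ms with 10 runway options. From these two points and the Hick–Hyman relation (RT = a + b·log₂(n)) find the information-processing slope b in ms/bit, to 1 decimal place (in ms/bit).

77.7 ms/bit

The slope on a log₂ axis is (398 − 358) / (3.3219 − 2.8074) = 77.734 ms/bit.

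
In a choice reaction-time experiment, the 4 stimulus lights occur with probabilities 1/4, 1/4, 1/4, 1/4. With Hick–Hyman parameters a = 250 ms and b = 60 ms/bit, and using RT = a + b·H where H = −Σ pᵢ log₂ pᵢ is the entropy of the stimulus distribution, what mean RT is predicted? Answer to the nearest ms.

H = −Σ pᵢ log₂ pᵢ = 0.25·2 + 0.25·2 + 0.25·2 + 0.25·2 = 2.000 bits.
RT = 250 + 60 × 2.000 = 370.00 ms.

370 ms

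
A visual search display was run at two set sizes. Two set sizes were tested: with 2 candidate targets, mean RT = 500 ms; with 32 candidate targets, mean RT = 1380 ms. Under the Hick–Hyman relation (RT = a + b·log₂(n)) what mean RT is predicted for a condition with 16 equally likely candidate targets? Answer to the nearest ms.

Solve the two-equation system in a and b:
  b = (1380 − 500) / (log₂ 32 − log₂ 2) = 880 / (5 − 1) = 220 ms/bit
  a = 500 − 220 × 1 = 280 ms
Then RT(16) = 280 + 220 × log₂ 16 = 280 + 220 × 4 ≈ 1160.000 ms.

1160 ms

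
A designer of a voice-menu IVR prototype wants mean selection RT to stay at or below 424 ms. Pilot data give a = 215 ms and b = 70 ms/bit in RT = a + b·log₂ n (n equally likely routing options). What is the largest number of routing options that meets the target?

7

70·log₂ n ≤ 424 − 215 = 209, giving log₂ n ≤ 2.9857 and n ≤ 7.921. The largest whole number is 7.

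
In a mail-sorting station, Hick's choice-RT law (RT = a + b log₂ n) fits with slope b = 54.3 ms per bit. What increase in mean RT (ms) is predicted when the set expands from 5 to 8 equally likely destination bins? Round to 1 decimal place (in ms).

Only the slope matters, since a is common to both: ΔRT = b·log₂(n₂/n₁).
log₂(8) − log₂(5) = 3 − 2.3219 = 0.6781.
ΔRT = 54.3 × 0.6781 = 36.819 ms.

36.8 ms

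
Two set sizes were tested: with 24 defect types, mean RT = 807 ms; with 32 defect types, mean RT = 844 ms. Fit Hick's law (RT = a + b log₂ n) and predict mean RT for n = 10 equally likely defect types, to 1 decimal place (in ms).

694.4 ms

With log₂ n on the abscissa the relation is linear; from the two conditions:
  b = (844 − 807) / (log₂ 32 − log₂ 24) = 37 / (5 − 4.5850) = 89.149 ms/bit
  a = 807 − 89.149 × 4.5850 = 398.257 ms
Then RT(10) = 398.257 + 89.149 × log₂ 10 = 398.257 + 89.149 × 3.3219 ≈ 694.402 ms.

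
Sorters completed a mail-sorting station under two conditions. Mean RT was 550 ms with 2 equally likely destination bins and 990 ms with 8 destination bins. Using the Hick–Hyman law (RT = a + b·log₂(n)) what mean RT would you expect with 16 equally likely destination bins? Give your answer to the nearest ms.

With log₂ n on the abscissa the relation is linear; from the two conditions:
  b = (990 − 550) / (log₂ 8 − log₂ 2) = 440 / (3 − 1) = 220 ms/bit
  a = 550 − 220 × 1 = 330 ms
Then RT(16) = 330 + 220 × log₂ 16 = 330 + 220 × 4 ≈ 1210.000 ms.

1210 ms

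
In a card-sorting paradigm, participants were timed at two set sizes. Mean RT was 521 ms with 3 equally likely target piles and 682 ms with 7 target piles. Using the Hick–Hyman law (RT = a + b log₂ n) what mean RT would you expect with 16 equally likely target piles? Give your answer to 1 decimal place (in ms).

839.1 ms

Solve the two-equation system in a and b:
  b = (682 − 521) / (log₂ 7 − log₂ 3) = 161 / (2.8074 − 1.5850) = 131.709 ms/bit
  a = 521 − 131.709 × 1.5850 = 312.246 ms
Then RT(16) = 312.246 + 131.709 × log₂ 16 = 312.246 + 131.709 × 4 ≈ 839.082 ms.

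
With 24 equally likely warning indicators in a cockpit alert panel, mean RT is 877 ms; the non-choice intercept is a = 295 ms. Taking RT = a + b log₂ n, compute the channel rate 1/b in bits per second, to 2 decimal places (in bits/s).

7.88 bits/s

b = (877 − 295)/log₂ 24 = 582/4.5850 = 126.937 ms per bit = 0.12694 s/bit; the reciprocal is 7.878 bits/s.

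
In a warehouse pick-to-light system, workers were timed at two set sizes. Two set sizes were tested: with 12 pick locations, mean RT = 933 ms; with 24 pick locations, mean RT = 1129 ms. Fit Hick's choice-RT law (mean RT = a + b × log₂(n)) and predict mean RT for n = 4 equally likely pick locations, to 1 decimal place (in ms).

RT is linear in log₂ n, so two points fix the line:
  b = (1129 − 933) / (log₂ 24 − log₂ 12) = 196 / (4.5850 − 3.5850) = 196.000 ms/bit
  a = 933 − 196.000 × 3.5850 = 230.347 ms
Then RT(4) = 230.347 + 196.000 × log₂ 4 = 230.347 + 196.000 × 2 ≈ 622.347 ms.

622.3 ms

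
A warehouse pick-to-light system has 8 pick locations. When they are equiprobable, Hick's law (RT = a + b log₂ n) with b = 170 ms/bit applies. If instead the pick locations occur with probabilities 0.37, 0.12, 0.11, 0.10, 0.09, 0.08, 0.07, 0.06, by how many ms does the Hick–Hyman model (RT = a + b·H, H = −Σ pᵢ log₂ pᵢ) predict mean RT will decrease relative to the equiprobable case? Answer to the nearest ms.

Equiprobable entropy H₀ = log₂ 8 = 3.0000 bits.
Skewed entropy H = −Σ pᵢ log₂ pᵢ = 2.6965 bits.
ΔRT = b·(H₀ − H) = 170 × 0.3035 = 51.59 ms.

52 ms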